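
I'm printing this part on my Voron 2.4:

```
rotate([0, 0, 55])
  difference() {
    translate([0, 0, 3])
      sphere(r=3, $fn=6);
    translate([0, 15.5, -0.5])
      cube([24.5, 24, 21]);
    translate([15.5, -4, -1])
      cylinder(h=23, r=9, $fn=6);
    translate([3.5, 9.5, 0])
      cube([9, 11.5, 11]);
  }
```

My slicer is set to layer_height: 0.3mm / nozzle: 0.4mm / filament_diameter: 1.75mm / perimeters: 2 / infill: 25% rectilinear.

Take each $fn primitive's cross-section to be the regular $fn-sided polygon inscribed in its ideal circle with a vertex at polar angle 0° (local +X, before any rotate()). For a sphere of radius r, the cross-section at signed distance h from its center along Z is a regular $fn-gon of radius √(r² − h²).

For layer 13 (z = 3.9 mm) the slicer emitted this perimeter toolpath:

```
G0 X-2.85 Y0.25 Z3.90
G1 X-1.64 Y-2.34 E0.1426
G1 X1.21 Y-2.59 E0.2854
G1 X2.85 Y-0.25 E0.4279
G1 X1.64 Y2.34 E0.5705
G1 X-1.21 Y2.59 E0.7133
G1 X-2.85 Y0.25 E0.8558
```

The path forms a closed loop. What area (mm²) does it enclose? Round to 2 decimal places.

21.24 mm²

Apply the shoelace formula to the sequence of (X, Y) vertices; enclosed area = 21.24 mm².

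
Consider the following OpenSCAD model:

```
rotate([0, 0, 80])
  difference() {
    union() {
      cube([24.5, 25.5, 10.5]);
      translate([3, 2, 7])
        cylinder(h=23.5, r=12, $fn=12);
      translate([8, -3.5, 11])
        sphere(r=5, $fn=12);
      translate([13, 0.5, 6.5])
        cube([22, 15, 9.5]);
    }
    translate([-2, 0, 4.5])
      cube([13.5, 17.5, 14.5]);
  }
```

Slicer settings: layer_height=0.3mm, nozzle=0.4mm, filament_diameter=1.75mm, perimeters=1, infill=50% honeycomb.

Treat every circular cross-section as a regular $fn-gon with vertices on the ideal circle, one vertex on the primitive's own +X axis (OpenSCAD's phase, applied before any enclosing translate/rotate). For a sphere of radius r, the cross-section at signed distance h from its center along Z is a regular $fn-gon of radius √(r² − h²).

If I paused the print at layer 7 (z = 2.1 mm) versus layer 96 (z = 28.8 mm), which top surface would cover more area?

layer 7 (z = 2.1 mm)

Layer 7 (z = 2.1): the cube is present — its section is the full 24.5×25.5 rectangle (area 624.75 mm²); the cylinder at (3, 2) is not intersected at this z (z outside [7, 30.5]); the sphere at (8, -3.5) is not intersected at this z (|z−center|=8.900 > r=5); the cube at (13, 0.5) is not intersected at this z (z outside [6.5, 16]); Taking the union: only the 24.5×25.5 cube is present, so the union is just that shape — area = 624.75 mm²; the cube at (-2, 0) is not intersected at this z (z outside [4.5, 19]); Taking the first minus the rest: none of the subtracted shapes is present at this height, so the result so far is unchanged — area = 624.75 mm²; (whole slice rotated 80° about Z — lengths, areas and connectivity unchanged). So its area = 624.75 mm². Layer 96 (z = 28.8): the cube is absent (z outside [0, 10.5]); the r=12 cylinder at (3, 2) contributes a regular 12-gon of circumradius 12 (area = (12/2)·12.000²·sin(360°/12) = 432.00 mm²); the sphere at (8, -3.5) is absent (|z−center|=17.800 > r=5); the cube at (13, 0.5) does not reach this height (z outside [6.5, 16]); Merging all regions: only the r=12 cylinder at (3, 2) is present, so the union is just that shape — area = 432.00 mm²; the cube at (-2, 0) is not intersected at this z (z outside [4.5, 19]); After the difference (first − rest): none of the subtracted shapes is present at this height, so that combined region is unchanged — area = 432.00 mm²; (rotated 80° about Z; rotation is an isometry so areas/perimeters/island counts are preserved). So its area = 432.00 mm². Layer 7 is larger (624.75 vs 432.00 mm²).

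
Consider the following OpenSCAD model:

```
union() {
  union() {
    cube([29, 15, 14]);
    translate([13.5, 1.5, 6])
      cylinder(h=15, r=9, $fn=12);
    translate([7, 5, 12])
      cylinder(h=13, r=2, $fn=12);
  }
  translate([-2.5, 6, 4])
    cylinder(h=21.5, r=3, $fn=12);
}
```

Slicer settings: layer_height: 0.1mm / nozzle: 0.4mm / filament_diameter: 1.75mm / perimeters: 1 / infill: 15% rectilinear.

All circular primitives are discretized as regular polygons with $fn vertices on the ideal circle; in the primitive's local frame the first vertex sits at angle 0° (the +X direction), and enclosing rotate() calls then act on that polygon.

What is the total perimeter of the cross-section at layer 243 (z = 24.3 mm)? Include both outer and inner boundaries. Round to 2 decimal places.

31.06 mm

At z = 24.3 mm: the cube is absent (z outside [0, 14]); the cylinder at (13.5, 1.5) is not intersected at this z (z outside [6, 21]); the cylinder at (7, 5): section is a regular 12-gon, circumradius r=2 (perimeter = 2·12·2.000·sin(180°/12) = 12.42 mm); Merging all regions: only the r=2 cylinder at (7, 5) is present, so the union is just that shape — boundary = 12.42 mm; the r=3 cylinder at (-2.5, 6) gives a regular 12-gon of circumradius 3 (constant along its height) (perimeter = 2·12·3.000·sin(180°/12) = 18.63 mm); Combining (union): the 2 present regions are separate (no shared area or edge), so areas and boundary lengths simply add and each stays a separate island — boundary = 31.06 mm. Overall, the cross-section has 2 separate islands. Total boundary length (outer) = 31.06 mm.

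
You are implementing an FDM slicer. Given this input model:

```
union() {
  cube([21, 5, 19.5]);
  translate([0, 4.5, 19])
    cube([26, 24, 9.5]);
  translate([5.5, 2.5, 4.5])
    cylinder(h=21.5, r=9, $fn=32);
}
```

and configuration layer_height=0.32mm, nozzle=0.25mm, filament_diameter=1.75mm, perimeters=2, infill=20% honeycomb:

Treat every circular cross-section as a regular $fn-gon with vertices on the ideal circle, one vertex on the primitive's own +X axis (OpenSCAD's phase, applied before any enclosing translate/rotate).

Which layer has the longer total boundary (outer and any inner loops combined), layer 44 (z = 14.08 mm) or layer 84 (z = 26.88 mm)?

layer 84 (z = 26.88 mm)

Layer 44 (z = 14.08): the 21×5 cube contributes its full rectangle (perimeter 52.00 mm); the cube at (0, 4.5) is absent (z outside [19, 28.5]); the r=9 cylinder at (5.5, 2.5) contributes a regular 32-gon of circumradius 9 (perimeter = 2·32·9.000·sin(180°/32) = 56.46 mm); Taking the union: the regions partially overlap (shared area 71.77 mm²), so the edge portions inside another operand are dropped and the merged outline is re-measured after clipping — boundary = 70.17 mm. So its perimeter = 70.17 mm. Layer 84 (z = 26.88): the cube is absent (z outside [0, 19.5]); the 26×24 cube at (0, 4.5) contributes its full rectangle (perimeter 100.00 mm); the cylinder at (5.5, 2.5) does not reach this height (z outside [4.5, 26]); Combining (union): only the 26×24 cube at (0, 4.5) is present, so the union is just that shape — boundary = 100.00 mm. So its perimeter = 100.00 mm. Layer 84 is larger (100.00 vs 70.17 mm).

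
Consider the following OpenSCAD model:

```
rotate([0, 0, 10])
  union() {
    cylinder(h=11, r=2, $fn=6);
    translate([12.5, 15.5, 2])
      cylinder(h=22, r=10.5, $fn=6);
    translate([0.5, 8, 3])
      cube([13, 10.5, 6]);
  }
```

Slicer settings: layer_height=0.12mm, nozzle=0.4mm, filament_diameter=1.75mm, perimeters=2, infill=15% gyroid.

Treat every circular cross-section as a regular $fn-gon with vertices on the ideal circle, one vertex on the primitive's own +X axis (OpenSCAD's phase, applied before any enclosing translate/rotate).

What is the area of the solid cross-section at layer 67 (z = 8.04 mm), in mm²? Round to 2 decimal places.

At z = 8.04 mm: the r=2 cylinder gives a regular 6-gon of circumradius 2 (constant along its height) (area = (6/2)·2.000²·sin(360°/6) = 10.39 mm²); the r=10.5 cylinder at (12.5, 15.5) contributes a regular 6-gon of circumradius 10.5 (area = (6/2)·10.500²·sin(360°/6) = 286.44 mm²); the cube at (0.5, 8) (footprint 13×10.5) is included at this height (area 136.50 mm²); Merging all regions: the regions partially overlap — summed areas 433.33 mm² minus the doubly-counted overlap 101.91 mm² gives 331.42 mm² — area = 331.42 mm²; (rotated 10° about Z; rotation is an isometry so areas/perimeters/island counts are preserved). Overall, the cross-section has 2 separate islands. Net area = 331.42 mm².

331.42 mm²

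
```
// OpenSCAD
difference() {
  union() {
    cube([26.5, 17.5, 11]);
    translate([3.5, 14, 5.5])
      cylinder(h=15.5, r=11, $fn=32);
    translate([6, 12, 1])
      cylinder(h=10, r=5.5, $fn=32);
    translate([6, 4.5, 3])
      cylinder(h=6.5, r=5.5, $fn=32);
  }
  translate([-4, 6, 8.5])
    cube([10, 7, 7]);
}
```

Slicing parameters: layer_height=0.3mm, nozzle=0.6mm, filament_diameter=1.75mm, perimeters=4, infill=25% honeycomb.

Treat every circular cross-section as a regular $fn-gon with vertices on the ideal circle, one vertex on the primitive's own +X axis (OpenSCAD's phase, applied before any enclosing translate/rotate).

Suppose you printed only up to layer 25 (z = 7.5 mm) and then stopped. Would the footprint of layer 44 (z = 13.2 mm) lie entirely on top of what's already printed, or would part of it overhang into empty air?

Compare the two slices. At z = 7.5: the cube is present — its section is the full 26.5×17.5 rectangle (area 463.75 mm²); the r=11 cylinder at (3.5, 14) contributes a regular 32-gon of circumradius 11 (area = (32/2)·11.000²·sin(360°/32) = 377.69 mm²); the r=5.5 cylinder at (6, 12) contributes a regular 32-gon of circumradius 5.5 (area = (32/2)·5.500²·sin(360°/32) = 94.42 mm²); the r=5.5 cylinder at (6, 4.5) gives a regular 32-gon of circumradius 5.5 (constant along its height) (area = (32/2)·5.500²·sin(360°/32) = 94.42 mm²); Taking the union: the regions partially overlap — summed areas 1030.29 mm² minus the doubly-counted overlap 366.76 mm² gives 663.54 mm² — area = 663.54 mm²; the cube at (-4, 6) is not intersected at this z (z outside [8.5, 15.5]); Taking the first minus the rest: none of the subtracted shapes is present at this height, so that combined region is unchanged — area = 663.54 mm². At z = 13.2: the cube does not reach this height (z outside [0, 11]); the r=11 cylinder at (3.5, 14) contributes a regular 32-gon of circumradius 11 (area = (32/2)·11.000²·sin(360°/32) = 377.69 mm²); the cylinder at (6, 12) is absent (z outside [1, 11]); the cylinder at (6, 4.5) does not reach this height (z outside [3, 9.5]); Combining (union): only the r=11 cylinder at (3.5, 14) is present, so the union is just that shape — area = 377.69 mm²; the cube at (-4, 6) is present — its section is the full 10×7 rectangle (area 70.00 mm²); Taking the first minus the rest: starting from the result so far (377.69 mm²), the 10×7 cube at (-4, 6) lies wholly inside it (removes its full 70.00 mm² and its 34.00 mm outline becomes a hole wall) — area = 307.69 mm². Checking containment: the cross-section at z = 13.2 is a subset of the cross-section at z = 7.5.

entirely on top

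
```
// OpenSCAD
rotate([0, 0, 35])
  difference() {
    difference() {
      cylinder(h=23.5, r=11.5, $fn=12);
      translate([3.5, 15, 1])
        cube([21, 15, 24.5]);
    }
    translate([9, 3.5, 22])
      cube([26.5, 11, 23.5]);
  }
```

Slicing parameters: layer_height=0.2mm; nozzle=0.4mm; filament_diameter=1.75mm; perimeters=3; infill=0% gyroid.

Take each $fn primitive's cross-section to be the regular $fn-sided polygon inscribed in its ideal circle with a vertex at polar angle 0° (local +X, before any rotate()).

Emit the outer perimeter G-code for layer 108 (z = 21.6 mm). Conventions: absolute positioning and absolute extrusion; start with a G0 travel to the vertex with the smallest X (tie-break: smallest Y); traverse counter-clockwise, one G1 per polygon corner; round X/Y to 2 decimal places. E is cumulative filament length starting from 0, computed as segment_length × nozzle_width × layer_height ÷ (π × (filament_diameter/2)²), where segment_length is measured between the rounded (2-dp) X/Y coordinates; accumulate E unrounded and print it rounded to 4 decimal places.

G0 X-11.46 Y-1.00 Z21.60
G1 X-9.42 Y-6.60 E0.1982
G1 X-4.86 Y-10.42 E0.3961
G1 X1.00 Y-11.46 E0.5940
G1 X6.60 Y-9.42 E0.7923
G1 X10.42 Y-4.86 E0.9901
G1 X11.46 Y1.00 E1.1881
G1 X9.42 Y6.60 E1.3863
G1 X4.86 Y10.42 E1.5841
G1 X-1.00 Y11.46 E1.7821
G1 X-6.60 Y9.42 E1.9803
G1 X-10.42 Y4.86 E2.1782
G1 X-11.46 Y-1.00 E2.3761

At z = 21.6 mm: the r=11.5 cylinder gives a regular 12-gon of circumradius 11.5 (constant along its height); the cube at (3.5, 15) is present — its section is the full 21×15 rectangle; Taking the first minus the rest: starting from the r=11.5 cylinder, the 21×15 cube at (3.5, 15) misses the remaining region (no effect) — 1 connected region; the cube at (9, 3.5) does not reach this height (z outside [22, 45.5]); Subtracting the remaining from the first: none of the subtracted shapes is present at this height, so that combined region is unchanged — 1 connected region; (rotated 35° about Z; rotation is an isometry so areas/perimeters/island counts are preserved). The outline is a single polygon with 12 vertices. Extrusion per mm of travel: 0.4 × 0.2 / (π × 0.875²) = 0.033260. Accumulating E over each segment gives final E = 2.3761.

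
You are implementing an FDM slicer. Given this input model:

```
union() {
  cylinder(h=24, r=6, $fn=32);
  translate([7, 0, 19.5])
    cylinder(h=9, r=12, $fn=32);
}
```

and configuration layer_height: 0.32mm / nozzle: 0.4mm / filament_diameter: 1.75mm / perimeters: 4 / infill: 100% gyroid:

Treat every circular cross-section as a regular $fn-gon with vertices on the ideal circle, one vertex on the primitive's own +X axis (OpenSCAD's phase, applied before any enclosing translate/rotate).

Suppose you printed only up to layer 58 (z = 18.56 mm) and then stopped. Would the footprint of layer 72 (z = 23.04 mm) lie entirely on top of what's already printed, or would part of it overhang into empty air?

part overhangs

Compare the two slices. At z = 18.56: the cylinder: section is a regular 32-gon, circumradius r=6 (area = (32/2)·6.000²·sin(360°/32) = 112.37 mm²); the cylinder at (7, 0) does not reach this height (z outside [19.5, 28.5]); Taking the union: only the r=6 cylinder is present, so the union is just that shape — area = 112.37 mm². At z = 23.04: the r=6 cylinder gives a regular 32-gon of circumradius 6 (constant along its height) (area = (32/2)·6.000²·sin(360°/32) = 112.37 mm²); the r=12 cylinder at (7, 0) gives a regular 32-gon of circumradius 12 (constant along its height) (area = (32/2)·12.000²·sin(360°/32) = 449.49 mm²); Merging all regions: the regions partially overlap — summed areas 561.86 mm² minus the doubly-counted overlap 106.19 mm² gives 455.67 mm² — area = 455.67 mm². Checking containment: at z = 23.04 the cross-section extends beyond the z = 18.56 cross-section by about 343.30 mm².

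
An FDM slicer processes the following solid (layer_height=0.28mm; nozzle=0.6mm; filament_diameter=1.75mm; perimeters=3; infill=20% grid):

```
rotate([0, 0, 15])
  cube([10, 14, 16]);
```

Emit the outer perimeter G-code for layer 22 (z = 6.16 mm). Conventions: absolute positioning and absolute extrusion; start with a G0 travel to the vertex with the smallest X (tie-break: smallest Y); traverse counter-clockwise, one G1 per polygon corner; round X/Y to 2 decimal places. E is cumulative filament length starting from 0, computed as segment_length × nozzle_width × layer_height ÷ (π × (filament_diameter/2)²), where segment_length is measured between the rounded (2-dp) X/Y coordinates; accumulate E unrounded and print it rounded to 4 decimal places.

G0 X-3.62 Y13.52 Z6.16
G1 X0.00 Y0.00 E0.9776
G1 X9.66 Y2.59 E1.6761
G1 X6.04 Y16.11 E2.6537
G1 X-3.62 Y13.52 E3.3523

At z = 6.16 mm: the 10×14 cube contributes its full rectangle; (rotated 15° about Z; rotation is an isometry so areas/perimeters/island counts are preserved). The outline is a single polygon with 4 vertices. Extrusion per mm of travel: 0.6 × 0.28 / (π × 0.875²) = 0.069846. Accumulating E over each segment gives final E = 3.3523.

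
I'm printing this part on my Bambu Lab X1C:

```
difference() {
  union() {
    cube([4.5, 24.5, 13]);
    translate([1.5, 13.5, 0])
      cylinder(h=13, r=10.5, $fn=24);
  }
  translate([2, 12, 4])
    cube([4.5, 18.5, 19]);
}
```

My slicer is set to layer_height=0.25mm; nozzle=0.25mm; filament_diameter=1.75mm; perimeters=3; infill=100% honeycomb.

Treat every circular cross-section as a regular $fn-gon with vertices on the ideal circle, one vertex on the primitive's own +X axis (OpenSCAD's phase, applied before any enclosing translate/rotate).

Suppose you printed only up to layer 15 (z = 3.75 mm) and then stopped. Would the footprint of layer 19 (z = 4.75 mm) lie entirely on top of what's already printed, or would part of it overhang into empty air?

Compare the two slices. At z = 3.75: the 4.5×24.5 cube contributes its full rectangle (area 110.25 mm²); the r=10.5 cylinder at (1.5, 13.5) gives a regular 24-gon of circumradius 10.5 (constant along its height) (area = (24/2)·10.500²·sin(360°/24) = 342.42 mm²); Taking the union: the regions partially overlap — summed areas 452.67 mm² minus the doubly-counted overlap 93.00 mm² gives 359.67 mm² — area = 359.67 mm²; the cube at (2, 12) is not intersected at this z (z outside [4, 23]); After the difference (first − rest): none of the subtracted shapes is present at this height, so that combined region is unchanged — area = 359.67 mm². At z = 4.75: the 4.5×24.5 cube contributes its full rectangle (area 110.25 mm²); the r=10.5 cylinder at (1.5, 13.5) contributes a regular 24-gon of circumradius 10.5 (area = (24/2)·10.500²·sin(360°/24) = 342.42 mm²); Taking the union: the regions partially overlap — summed areas 452.67 mm² minus the doubly-counted overlap 93.00 mm² gives 359.67 mm² — area = 359.67 mm²; the cube at (2, 12) is present — its section is the full 4.5×18.5 rectangle (area 83.25 mm²); After the difference (first − rest): starting from the result so far (359.67 mm²), the 4.5×18.5 cube at (2, 12) partially overlaps it — only the 53.47 mm² overlap (of its 83.25 mm²) is removed, clipping the outline — area = 306.20 mm². Checking containment: the cross-section at z = 4.75 is a subset of the cross-section at z = 3.75.

entirely on top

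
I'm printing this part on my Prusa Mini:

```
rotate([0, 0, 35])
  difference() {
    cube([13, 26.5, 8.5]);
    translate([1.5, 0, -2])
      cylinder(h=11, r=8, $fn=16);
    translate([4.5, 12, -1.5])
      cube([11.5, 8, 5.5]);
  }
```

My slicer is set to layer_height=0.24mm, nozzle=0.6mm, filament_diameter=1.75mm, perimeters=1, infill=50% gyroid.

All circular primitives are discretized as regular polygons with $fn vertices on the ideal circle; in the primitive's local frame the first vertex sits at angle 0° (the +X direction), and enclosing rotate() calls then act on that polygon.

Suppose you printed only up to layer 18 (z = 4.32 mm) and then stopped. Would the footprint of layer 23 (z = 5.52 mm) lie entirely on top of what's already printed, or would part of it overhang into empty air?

Compare the two slices. At z = 4.32: the cube is present — its section is the full 13×26.5 rectangle (area 344.50 mm²); the r=8 cylinder at (1.5, 0) gives a regular 16-gon of circumradius 8 (constant along its height) (area = (16/2)·8.000²·sin(360°/16) = 195.93 mm²); the cube at (4.5, 12) does not reach this height (z outside [-1.5, 4]); Subtracting the remaining from the first: starting from the 13×26.5 cube (344.50 mm²), the r=8 cylinder at (1.5, 0) partially overlaps it — only the 60.76 mm² overlap (of its 195.93 mm²) is removed, clipping the outline — area = 283.74 mm²; (rotated 35° about Z; rotation is an isometry so areas/perimeters/island counts are preserved). At z = 5.52: the cube is present — its section is the full 13×26.5 rectangle (area 344.50 mm²); the cylinder at (1.5, 0): section is a regular 16-gon, circumradius r=8 (area = (16/2)·8.000²·sin(360°/16) = 195.93 mm²); the cube at (4.5, 12) is absent (z outside [-1.5, 4]); Taking the first minus the rest: starting from the 13×26.5 cube (344.50 mm²), the r=8 cylinder at (1.5, 0) partially overlaps it — only the 60.76 mm² overlap (of its 195.93 mm²) is removed, clipping the outline — area = 283.74 mm²; (whole slice rotated 35° about Z — lengths, areas and connectivity unchanged). Checking containment: the cross-section at z = 5.52 is a subset of the cross-section at z = 4.32.

entirely on top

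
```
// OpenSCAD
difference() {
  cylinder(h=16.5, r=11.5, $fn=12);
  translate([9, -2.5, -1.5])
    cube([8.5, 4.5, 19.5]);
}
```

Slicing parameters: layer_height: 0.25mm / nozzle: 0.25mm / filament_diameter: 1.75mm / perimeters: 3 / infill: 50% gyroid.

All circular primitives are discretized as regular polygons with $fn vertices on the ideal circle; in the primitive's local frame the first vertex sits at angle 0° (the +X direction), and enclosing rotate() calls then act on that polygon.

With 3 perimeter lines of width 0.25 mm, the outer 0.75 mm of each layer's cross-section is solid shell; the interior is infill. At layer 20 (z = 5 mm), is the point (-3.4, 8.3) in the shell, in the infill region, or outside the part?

At z = 5 mm: the cylinder: section is a regular 12-gon, circumradius r=11.5; the 8.5×4.5 cube at (9, -2.5) contributes its full rectangle; Subtracting the remaining from the first: starting from the r=11.5 cylinder, the 8.5×4.5 cube at (9, -2.5) partially overlaps it — only the 9.88 mm² overlap (of its 38.25 mm²) is removed, clipping the outline — 1 connected region. Overall, the cross-section is a single solid region. The nearest boundary edge runs (-5.75, 9.96)→(0.00, 11.50); distance from the point to it = 2.21 mm. The point is inside the cross-section and 2.21 mm from the nearest boundary — more than the 0.75 mm shell width (3 × 0.25), so it's in the infill interior.

infill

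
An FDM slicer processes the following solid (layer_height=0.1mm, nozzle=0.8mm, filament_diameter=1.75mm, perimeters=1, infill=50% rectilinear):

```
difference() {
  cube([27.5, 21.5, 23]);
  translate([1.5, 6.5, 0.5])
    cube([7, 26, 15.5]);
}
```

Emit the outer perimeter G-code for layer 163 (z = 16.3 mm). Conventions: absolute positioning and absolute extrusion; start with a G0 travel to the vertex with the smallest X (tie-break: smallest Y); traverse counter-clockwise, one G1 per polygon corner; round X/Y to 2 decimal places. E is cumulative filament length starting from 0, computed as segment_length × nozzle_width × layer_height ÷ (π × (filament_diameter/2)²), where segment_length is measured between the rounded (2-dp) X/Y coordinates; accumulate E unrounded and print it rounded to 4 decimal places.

G0 X0.00 Y0.00 Z16.30
G1 X27.50 Y0.00 E0.9147
G1 X27.50 Y21.50 E1.6297
G1 X0.00 Y21.50 E2.5444
G1 X0.00 Y0.00 E3.2595

At z = 16.3 mm: the 27.5×21.5 cube contributes its full rectangle; the cube at (1.5, 6.5) does not reach this height (z outside [0.5, 16]); Subtracting the remaining from the first: none of the subtracted shapes is present at this height, so the 27.5×21.5 cube is unchanged — 1 connected region. The outline is a single polygon with 4 vertices. Extrusion per mm of travel: 0.8 × 0.1 / (π × 0.875²) = 0.033260. Accumulating E over each segment gives final E = 3.2595.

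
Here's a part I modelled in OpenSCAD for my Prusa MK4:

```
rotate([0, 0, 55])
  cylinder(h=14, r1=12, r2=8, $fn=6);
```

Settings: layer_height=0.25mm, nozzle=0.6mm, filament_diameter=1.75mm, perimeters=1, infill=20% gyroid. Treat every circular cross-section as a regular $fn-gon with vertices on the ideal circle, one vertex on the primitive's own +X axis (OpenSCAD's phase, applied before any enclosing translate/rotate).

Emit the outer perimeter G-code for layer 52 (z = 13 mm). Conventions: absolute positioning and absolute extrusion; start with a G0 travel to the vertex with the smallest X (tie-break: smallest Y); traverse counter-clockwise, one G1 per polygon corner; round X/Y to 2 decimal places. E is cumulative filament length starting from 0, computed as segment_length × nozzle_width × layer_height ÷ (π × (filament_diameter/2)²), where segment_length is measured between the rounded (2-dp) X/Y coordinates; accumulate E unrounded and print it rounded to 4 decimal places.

G0 X-8.25 Y0.72 Z13.00
G1 X-4.75 Y-6.79 E0.5167
G1 X3.50 Y-7.51 E1.0332
G1 X8.25 Y-0.72 E1.5499
G1 X4.75 Y6.79 E2.0666
G1 X-3.50 Y7.51 E2.5831
G1 X-8.25 Y0.72 E3.0999

At z = 13 mm: the cone contributes a regular 6-gon of circumradius 8.286 (interpolated between r1=12 and r2=8 at t=0.929); (whole slice rotated 55° about Z — lengths, areas and connectivity unchanged). The outline is a single polygon with 6 vertices. Extrusion per mm of travel: 0.6 × 0.25 / (π × 0.875²) = 0.062363. Accumulating E over each segment gives final E = 3.0999.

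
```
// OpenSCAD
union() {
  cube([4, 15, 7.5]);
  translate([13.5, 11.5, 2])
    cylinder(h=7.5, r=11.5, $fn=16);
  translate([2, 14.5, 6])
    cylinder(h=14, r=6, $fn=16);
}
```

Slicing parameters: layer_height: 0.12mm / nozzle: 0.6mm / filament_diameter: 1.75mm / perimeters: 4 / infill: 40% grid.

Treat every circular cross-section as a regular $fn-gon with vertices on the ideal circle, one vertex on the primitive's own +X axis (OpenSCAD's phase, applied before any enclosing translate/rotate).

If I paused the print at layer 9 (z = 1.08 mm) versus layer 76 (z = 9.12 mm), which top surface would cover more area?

Layer 9 (z = 1.08): the cube is present — its section is the full 4×15 rectangle (area 60.00 mm²); the cylinder at (13.5, 11.5) is absent (z outside [2, 9.5]); the cylinder at (2, 14.5) does not reach this height (z outside [6, 20]); Combining (union): only the 4×15 cube is present, so the union is just that shape — area = 60.00 mm². So its area = 60.00 mm². Layer 76 (z = 9.12): the cube is not intersected at this z (z outside [0, 7.5]); the r=11.5 cylinder at (13.5, 11.5) gives a regular 16-gon of circumradius 11.5 (constant along its height) (area = (16/2)·11.500²·sin(360°/16) = 404.88 mm²); the cylinder at (2, 14.5): section is a regular 16-gon, circumradius r=6 (area = (16/2)·6.000²·sin(360°/16) = 110.21 mm²); Taking the union: the regions partially overlap — summed areas 515.09 mm² minus the doubly-counted overlap 42.85 mm² gives 472.24 mm² — area = 472.24 mm². So its area = 472.24 mm². Layer 76 is larger (472.24 vs 60.00 mm²).

layer 76 (z = 9.12 mm)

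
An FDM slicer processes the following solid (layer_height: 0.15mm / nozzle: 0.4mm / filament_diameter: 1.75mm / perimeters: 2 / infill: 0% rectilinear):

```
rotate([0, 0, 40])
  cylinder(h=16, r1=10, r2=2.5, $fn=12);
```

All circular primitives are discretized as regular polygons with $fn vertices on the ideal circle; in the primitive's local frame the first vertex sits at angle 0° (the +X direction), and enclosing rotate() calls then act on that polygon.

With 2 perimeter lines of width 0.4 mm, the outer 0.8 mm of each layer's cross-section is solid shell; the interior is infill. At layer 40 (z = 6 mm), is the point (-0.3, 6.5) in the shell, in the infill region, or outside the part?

shell

At z = 6 mm: the cone contributes a regular 12-gon of circumradius 7.188 (interpolated between r1=10 and r2=2.5 at t=0.375); (rotated 40° about Z; rotation is an isometry so areas/perimeters/island counts are preserved). Overall, the cross-section is a single solid region. Undo the 40° rotation: the query point maps to (3.948, 5.172) in the un-rotated model frame. The nearest boundary edge runs (6.22, 3.59)→(3.59, 6.22); distance from the point to it = 0.49 mm. The point is inside the cross-section, 0.49 mm from the nearest boundary — within the 0.8 mm shell band (2 × 0.4).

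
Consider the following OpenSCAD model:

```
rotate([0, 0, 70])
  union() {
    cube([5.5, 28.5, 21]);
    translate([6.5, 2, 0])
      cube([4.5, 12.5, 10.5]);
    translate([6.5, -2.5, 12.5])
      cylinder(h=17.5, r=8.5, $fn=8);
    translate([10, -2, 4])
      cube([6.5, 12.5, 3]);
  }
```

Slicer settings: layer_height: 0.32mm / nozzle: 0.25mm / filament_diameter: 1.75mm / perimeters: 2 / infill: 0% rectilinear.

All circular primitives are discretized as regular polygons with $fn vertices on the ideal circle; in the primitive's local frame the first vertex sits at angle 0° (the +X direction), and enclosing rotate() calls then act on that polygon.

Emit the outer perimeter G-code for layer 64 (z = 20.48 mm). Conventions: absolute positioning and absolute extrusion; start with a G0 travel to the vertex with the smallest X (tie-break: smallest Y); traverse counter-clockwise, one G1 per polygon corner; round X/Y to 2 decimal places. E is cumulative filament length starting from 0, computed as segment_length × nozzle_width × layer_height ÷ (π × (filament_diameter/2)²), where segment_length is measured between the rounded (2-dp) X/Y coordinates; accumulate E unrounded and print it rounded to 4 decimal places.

G0 X-26.78 Y9.75 Z20.48
G1 X-2.19 Y0.80 E0.8704
G1 X1.67 Y-2.73 E1.0443
G1 X8.16 Y-2.45 E1.2604
G1 X12.56 Y2.35 E1.4770
G1 X12.28 Y8.85 E1.6934
G1 X7.48 Y13.24 E1.9097
G1 X0.98 Y12.96 E2.1261
G1 X-3.42 Y8.16 E2.3427
G1 X-3.37 Y7.08 E2.3786
G1 X-24.90 Y14.92 E3.1407
G1 X-26.78 Y9.75 E3.3237

At z = 20.48 mm: the cube (footprint 5.5×28.5) is included at this height; the cube at (6.5, 2) is absent (z outside [0, 10.5]); the r=8.5 cylinder at (6.5, -2.5) contributes a regular 8-gon of circumradius 8.5; the cube at (10, -2) is absent (z outside [4, 7]); Taking the union: the regions partially overlap (shared area 24.22 mm²), so overlapping operands fuse into one piece — 1 connected region; (rotated 70° about Z; rotation is an isometry so areas/perimeters/island counts are preserved). The outline is a single polygon with 11 vertices. Extrusion per mm of travel: 0.25 × 0.32 / (π × 0.875²) = 0.033260. Accumulating E over each segment gives final E = 3.3237.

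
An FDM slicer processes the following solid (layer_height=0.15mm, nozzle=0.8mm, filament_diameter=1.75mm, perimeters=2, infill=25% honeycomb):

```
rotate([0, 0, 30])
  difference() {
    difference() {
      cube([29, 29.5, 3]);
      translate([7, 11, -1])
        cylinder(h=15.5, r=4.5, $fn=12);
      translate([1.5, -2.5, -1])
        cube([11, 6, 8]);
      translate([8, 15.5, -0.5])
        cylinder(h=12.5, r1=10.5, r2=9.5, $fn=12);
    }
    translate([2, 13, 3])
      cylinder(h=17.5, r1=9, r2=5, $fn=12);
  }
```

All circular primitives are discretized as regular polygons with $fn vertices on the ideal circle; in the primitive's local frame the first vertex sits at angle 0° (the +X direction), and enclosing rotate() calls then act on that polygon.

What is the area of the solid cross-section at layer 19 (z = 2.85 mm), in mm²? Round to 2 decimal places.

519.48 mm²

At z = 2.85 mm: the cube is present — its section is the full 29×29.5 rectangle (area 855.50 mm²); the r=4.5 cylinder at (7, 11) gives a regular 12-gon of circumradius 4.5 (constant along its height) (area = (12/2)·4.500²·sin(360°/12) = 60.75 mm²); the cube at (1.5, -2.5) (footprint 11×6) is included at this height (area 66.00 mm²); the cone at (8, 15.5): at t=0.268 of its height the radius interpolates to r₁+(r₂−r₁)t = 10.232, giving a regular 12-gon of that circumradius (area = (12/2)·10.232²·sin(360°/12) = 314.08 mm²); Subtracting the remaining from the first: starting from the 29×29.5 cube (855.50 mm²), the r=4.5 cylinder at (7, 11) lies wholly inside it (removes its full 60.75 mm² and its 27.95 mm outline becomes a hole wall); the 11×6 cube at (1.5, -2.5) partially overlaps it — only the 38.50 mm² overlap (of its 66.00 mm²) is removed, clipping the outline; the cone at (8, 15.5) partially overlaps it — only the 236.77 mm² overlap (of its 314.08 mm²) is removed, clipping the outline — area = 519.48 mm²; the cone at (2, 13) is not intersected at this z (z outside [3, 20.5]); Subtracting the remaining from the first: none of the subtracted shapes is present at this height, so the result so far is unchanged — area = 519.48 mm²; (whole slice rotated 30° about Z — lengths, areas and connectivity unchanged). Overall, the cross-section is a single solid region. Net area = 519.48 mm².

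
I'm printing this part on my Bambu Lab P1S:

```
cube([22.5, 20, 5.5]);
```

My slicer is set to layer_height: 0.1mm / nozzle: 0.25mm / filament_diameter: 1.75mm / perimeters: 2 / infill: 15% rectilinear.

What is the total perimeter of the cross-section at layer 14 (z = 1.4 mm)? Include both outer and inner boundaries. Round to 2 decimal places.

At z = 1.4 mm: the cube (footprint 22.5×20) is included at this height (perimeter 85.00 mm). Overall, the cross-section is a single solid region. Total boundary length (outer) = 85.00 mm.

85.00 mm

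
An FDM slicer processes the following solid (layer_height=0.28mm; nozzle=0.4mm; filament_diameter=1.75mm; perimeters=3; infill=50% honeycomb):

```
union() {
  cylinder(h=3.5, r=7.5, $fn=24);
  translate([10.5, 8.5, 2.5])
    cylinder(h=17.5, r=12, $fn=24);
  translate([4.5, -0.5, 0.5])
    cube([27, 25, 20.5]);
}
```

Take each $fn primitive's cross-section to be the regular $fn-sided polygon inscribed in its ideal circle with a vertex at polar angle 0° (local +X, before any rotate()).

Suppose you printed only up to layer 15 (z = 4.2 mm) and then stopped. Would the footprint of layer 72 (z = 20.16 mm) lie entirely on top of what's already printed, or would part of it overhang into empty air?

entirely on top

Compare the two slices. At z = 4.2: the cylinder is absent (z outside [0, 3.5]); the r=12 cylinder at (10.5, 8.5) gives a regular 24-gon of circumradius 12 (constant along its height) (area = (24/2)·12.000²·sin(360°/24) = 447.24 mm²); the 27×25 cube at (4.5, -0.5) contributes its full rectangle (area 675.00 mm²); Taking the union: the regions partially overlap — summed areas 1122.24 mm² minus the doubly-counted overlap 330.36 mm² gives 791.88 mm² — area = 791.88 mm². At z = 20.16: the cylinder does not reach this height (z outside [0, 3.5]); the cylinder at (10.5, 8.5) is not intersected at this z (z outside [2.5, 20]); the 27×25 cube at (4.5, -0.5) contributes its full rectangle (area 675.00 mm²); Merging all regions: only the 27×25 cube at (4.5, -0.5) is present, so the union is just that shape — area = 675.00 mm². Checking containment: the cross-section at z = 20.16 is a subset of the cross-section at z = 4.2.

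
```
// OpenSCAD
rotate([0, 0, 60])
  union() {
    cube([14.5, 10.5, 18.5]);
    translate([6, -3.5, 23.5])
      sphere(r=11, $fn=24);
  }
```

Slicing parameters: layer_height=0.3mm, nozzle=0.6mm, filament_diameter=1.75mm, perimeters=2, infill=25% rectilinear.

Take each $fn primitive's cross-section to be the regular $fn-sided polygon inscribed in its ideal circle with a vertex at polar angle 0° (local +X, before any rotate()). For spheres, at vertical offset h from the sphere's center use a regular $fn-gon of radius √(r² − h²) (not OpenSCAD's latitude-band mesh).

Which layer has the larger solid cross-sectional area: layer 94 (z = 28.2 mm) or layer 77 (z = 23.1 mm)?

Layer 94 (z = 28.2): the cube is not intersected at this z (z outside [0, 18.5]); the r=11 sphere at (6, -3.5) contributes a regular 24-gon of circumradius √(11²−4.7²) = 9.945 (area = (24/2)·9.945²·sin(360°/24) = 307.20 mm²); Taking the union: only the r=11 sphere at (6, -3.5) is present, so the union is just that shape — area = 307.20 mm²; (whole slice rotated 60° about Z — lengths, areas and connectivity unchanged). So its area = 307.20 mm². Layer 77 (z = 23.1): the cube is absent (z outside [0, 18.5]); the sphere at (6, -3.5): section is a regular 24-gon, circumradius = √(r²−h²) = √(11²−0.4²) = 10.993 (area = (24/2)·10.993²·sin(360°/24) = 375.31 mm²); Taking the union: only the r=11 sphere at (6, -3.5) is present, so the union is just that shape — area = 375.31 mm²; (rotated 60° about Z; rotation is an isometry so areas/perimeters/island counts are preserved). So its area = 375.31 mm². Layer 77 is larger (375.31 vs 307.20 mm²).

layer 77 (z = 23.1 mm)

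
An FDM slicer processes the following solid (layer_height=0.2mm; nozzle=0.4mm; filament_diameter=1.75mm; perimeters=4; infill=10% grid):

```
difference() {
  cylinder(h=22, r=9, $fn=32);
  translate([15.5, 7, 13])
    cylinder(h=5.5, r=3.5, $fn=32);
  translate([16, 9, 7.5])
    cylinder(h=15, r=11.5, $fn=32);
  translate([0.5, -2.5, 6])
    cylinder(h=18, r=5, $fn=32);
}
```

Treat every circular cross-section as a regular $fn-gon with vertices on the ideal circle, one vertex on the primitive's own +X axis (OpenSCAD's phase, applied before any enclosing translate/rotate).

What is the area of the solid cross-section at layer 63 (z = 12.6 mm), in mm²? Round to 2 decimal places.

162.35 mm²

At z = 12.6 mm: the r=9 cylinder gives a regular 32-gon of circumradius 9 (constant along its height) (area = (32/2)·9.000²·sin(360°/32) = 252.84 mm²); the cylinder at (15.5, 7) does not reach this height (z outside [13, 18.5]); the r=11.5 cylinder at (16, 9) gives a regular 32-gon of circumradius 11.5 (constant along its height) (area = (32/2)·11.500²·sin(360°/32) = 412.81 mm²); the r=5 cylinder at (0.5, -2.5) gives a regular 32-gon of circumradius 5 (constant along its height) (area = (32/2)·5.000²·sin(360°/32) = 78.04 mm²); Taking the first minus the rest: starting from the r=9 cylinder (252.84 mm²), the r=11.5 cylinder at (16, 9) partially overlaps it — only the 12.46 mm² overlap (of its 412.81 mm²) is removed, clipping the outline; the r=5 cylinder at (0.5, -2.5) lies wholly inside it (removes its full 78.04 mm² and its 31.37 mm outline becomes a hole wall) — area = 162.35 mm². Overall, the cross-section is one region with 1 hole. Net area = 162.35 mm².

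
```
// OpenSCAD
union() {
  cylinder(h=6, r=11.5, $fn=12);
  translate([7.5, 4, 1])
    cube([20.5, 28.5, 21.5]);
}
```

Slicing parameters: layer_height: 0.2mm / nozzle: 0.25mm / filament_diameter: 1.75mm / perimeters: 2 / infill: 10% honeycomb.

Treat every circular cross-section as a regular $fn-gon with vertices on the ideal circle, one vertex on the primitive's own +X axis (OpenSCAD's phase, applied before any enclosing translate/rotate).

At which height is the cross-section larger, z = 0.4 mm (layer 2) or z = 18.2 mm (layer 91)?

layer 91 (z = 18.2 mm)

Layer 2 (z = 0.4): the r=11.5 cylinder gives a regular 12-gon of circumradius 11.5 (constant along its height) (area = (12/2)·11.500²·sin(360°/12) = 396.75 mm²); the cube at (7.5, 4) is absent (z outside [1, 22.5]); Taking the union: only the r=11.5 cylinder is present, so the union is just that shape — area = 396.75 mm². So its area = 396.75 mm². Layer 91 (z = 18.2): the cylinder is not intersected at this z (z outside [0, 6]); the cube at (7.5, 4) is present — its section is the full 20.5×28.5 rectangle (area 584.25 mm²); Merging all regions: only the 20.5×28.5 cube at (7.5, 4) is present, so the union is just that shape — area = 584.25 mm². So its area = 584.25 mm². Layer 91 is larger (584.25 vs 396.75 mm²).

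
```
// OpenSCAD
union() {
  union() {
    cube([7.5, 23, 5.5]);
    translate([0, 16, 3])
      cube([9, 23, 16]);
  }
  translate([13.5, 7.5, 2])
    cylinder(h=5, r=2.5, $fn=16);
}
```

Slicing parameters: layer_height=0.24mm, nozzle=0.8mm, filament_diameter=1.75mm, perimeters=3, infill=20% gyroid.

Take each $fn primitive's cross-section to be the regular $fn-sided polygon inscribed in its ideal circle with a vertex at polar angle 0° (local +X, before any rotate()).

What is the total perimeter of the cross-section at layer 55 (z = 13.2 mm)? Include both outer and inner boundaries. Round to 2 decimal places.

At z = 13.2 mm: the cube is absent (z outside [0, 5.5]); the cube at (0, 16) (footprint 9×23) is included at this height (perimeter 64.00 mm); Combining (union): only the 9×23 cube at (0, 16) is present, so the union is just that shape — boundary = 64.00 mm; the cylinder at (13.5, 7.5) is absent (z outside [2, 7]); Merging all regions: only that combined region is present, so the union is just that shape — boundary = 64.00 mm. Overall, the cross-section is a single solid region. Total boundary length (outer) = 64.00 mm.

64.00 mm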